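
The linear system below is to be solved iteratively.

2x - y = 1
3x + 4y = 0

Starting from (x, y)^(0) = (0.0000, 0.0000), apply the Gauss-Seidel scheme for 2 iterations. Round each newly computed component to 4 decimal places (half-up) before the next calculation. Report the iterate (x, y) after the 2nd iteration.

Iteration 1:
  x = (1 - (-1)·0.0000) / (2) = 0.5000
  y = (0 - (3)·0.5000) / (4) = -0.3750
Iteration 2:
  x = (1 - (-1)·-0.3750) / (2) = 0.3125
  y = (0 - (3)·0.3125) / (4) = -0.2344

(0.3125, -0.2344)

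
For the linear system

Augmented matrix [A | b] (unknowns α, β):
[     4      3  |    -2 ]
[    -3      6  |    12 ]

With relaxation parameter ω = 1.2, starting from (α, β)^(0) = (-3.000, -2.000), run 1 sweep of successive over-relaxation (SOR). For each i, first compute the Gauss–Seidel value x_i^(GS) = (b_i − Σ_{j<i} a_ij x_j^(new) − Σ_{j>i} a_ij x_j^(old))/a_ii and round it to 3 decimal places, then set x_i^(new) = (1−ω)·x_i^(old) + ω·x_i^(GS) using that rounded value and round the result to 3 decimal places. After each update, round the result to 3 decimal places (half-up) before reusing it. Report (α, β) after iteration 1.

Iteration 1:
  α: GS value = (-2 - (3)·-2.000) / (4) = 1.000;  α ← (1−ω)·-3.000 + ω·1.000 = 1.800
  β: GS value = (12 - (-3)·1.800) / (6) = 2.900;  β ← (1−ω)·-2.000 + ω·2.900 = 3.880

(1.800, 3.880)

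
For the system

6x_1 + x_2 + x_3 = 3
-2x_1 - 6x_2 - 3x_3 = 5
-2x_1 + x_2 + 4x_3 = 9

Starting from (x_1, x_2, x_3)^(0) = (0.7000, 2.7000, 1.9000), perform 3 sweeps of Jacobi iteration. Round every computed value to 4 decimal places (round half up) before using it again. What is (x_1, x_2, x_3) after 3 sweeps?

(0.3477, -2.3155, 2.9344)

Iteration 1:
  x_1 = (3 - (1)·2.7000 - (1)·1.9000) / (6) = -0.2667
  x_2 = (5 - (-2)·0.7000 - (-3)·1.9000) / (-6) = -2.0167
  x_3 = (9 - (-2)·0.7000 - (1)·2.7000) / (4) = 1.9250
Iteration 2:
  x_1 = (3 - (1)·-2.0167 - (1)·1.9250) / (6) = 0.5153
  x_2 = (5 - (-2)·-0.2667 - (-3)·1.9250) / (-6) = -1.7069
  x_3 = (9 - (-2)·-0.2667 - (1)·-2.0167) / (4) = 2.6208
Iteration 3:
  x_1 = (3 - (1)·-1.7069 - (1)·2.6208) / (6) = 0.3477
  x_2 = (5 - (-2)·0.5153 - (-3)·2.6208) / (-6) = -2.3155
  x_3 = (9 - (-2)·0.5153 - (1)·-1.7069) / (4) = 2.9344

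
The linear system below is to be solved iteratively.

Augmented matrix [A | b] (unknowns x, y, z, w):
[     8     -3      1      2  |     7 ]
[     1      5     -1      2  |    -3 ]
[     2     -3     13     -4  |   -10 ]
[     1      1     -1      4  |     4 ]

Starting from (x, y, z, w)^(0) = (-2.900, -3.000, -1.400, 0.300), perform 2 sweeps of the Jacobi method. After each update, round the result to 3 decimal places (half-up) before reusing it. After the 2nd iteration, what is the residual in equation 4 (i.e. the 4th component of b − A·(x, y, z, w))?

Iteration 1:
  x = (7 - (-3)·-3.000 - (1)·-1.400 - (2)·0.300) / (8) = -0.150
  y = (-3 - (1)·-2.900 - (-1)·-1.400 - (2)·0.300) / (5) = -0.420
  z = (-10 - (2)·-2.900 - (-3)·-3.000 - (-4)·0.300) / (13) = -0.923
  w = (4 - (1)·-2.900 - (1)·-3.000 - (-1)·-1.400) / (4) = 2.125
Iteration 2:
  x = (7 - (-3)·-0.420 - (1)·-0.923 - (2)·2.125) / (8) = 0.302
  y = (-3 - (1)·-0.150 - (-1)·-0.923 - (2)·2.125) / (5) = -1.605
  z = (-10 - (2)·-0.150 - (-3)·-0.420 - (-4)·2.125) / (13) = -0.189
  w = (4 - (1)·-0.150 - (1)·-0.420 - (-1)·-0.923) / (4) = 0.912
Residual b − A·x = (-1.866, 2.710, -9.314, 1.466)

1.466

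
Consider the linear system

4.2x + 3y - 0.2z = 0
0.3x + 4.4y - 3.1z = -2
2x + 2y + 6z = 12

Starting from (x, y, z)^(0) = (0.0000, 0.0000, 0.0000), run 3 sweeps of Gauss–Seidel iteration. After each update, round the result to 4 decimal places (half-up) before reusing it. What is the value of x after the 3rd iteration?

Iteration 1:
  x = (0 - (3)·0.0000 - (-0.2)·0.0000) / (4.2) = 0.0000
  y = (-2 - (0.3)·0.0000 - (-3.1)·0.0000) / (4.4) = -0.4545
  z = (12 - (2)·0.0000 - (2)·-0.4545) / (6) = 2.1515
Iteration 2:
  x = (0 - (3)·-0.4545 - (-0.2)·2.1515) / (4.2) = 0.4271
  y = (-2 - (0.3)·0.4271 - (-3.1)·2.1515) / (4.4) = 1.0322
  z = (12 - (2)·0.4271 - (2)·1.0322) / (6) = 1.5136
Iteration 3:
  x = (0 - (3)·1.0322 - (-0.2)·1.5136) / (4.2) = -0.6652
  y = (-2 - (0.3)·-0.6652 - (-3.1)·1.5136) / (4.4) = 0.6572
  z = (12 - (2)·-0.6652 - (2)·0.6572) / (6) = 2.0027

-0.6652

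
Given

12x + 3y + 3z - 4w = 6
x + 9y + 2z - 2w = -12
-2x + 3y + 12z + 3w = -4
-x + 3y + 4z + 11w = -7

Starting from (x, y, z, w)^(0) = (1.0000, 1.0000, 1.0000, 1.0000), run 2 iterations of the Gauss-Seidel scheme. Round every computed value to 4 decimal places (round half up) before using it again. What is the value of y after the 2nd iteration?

-1.4215

Iteration 1:
  x = (6 - (3)·1.0000 - (3)·1.0000 - (-4)·1.0000) / (12) = 0.3333
  y = (-12 - (1)·0.3333 - (2)·1.0000 - (-2)·1.0000) / (9) = -1.3704
  z = (-4 - (-2)·0.3333 - (3)·-1.3704 - (3)·1.0000) / (12) = -0.1852
  w = (-7 - (-1)·0.3333 - (3)·-1.3704 - (4)·-0.1852) / (11) = -0.1650
Iteration 2:
  x = (6 - (3)·-1.3704 - (3)·-0.1852 - (-4)·-0.1650) / (12) = 0.8339
  y = (-12 - (1)·0.8339 - (2)·-0.1852 - (-2)·-0.1650) / (9) = -1.4215
  z = (-4 - (-2)·0.8339 - (3)·-1.4215 - (3)·-0.1650) / (12) = 0.2023
  w = (-7 - (-1)·0.8339 - (3)·-1.4215 - (4)·0.2023) / (11) = -0.2464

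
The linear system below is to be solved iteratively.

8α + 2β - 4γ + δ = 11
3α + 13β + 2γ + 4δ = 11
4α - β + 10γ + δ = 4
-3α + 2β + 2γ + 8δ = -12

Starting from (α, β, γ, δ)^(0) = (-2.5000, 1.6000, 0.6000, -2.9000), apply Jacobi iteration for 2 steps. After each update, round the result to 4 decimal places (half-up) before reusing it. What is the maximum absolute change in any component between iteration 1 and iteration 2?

1.5839

Iteration 1:
  α = (11 - (2)·1.6000 - (-4)·0.6000 - (1)·-2.9000) / (8) = 1.6375
  β = (11 - (3)·-2.5000 - (2)·0.6000 - (4)·-2.9000) / (13) = 2.2231
  γ = (4 - (4)·-2.5000 - (-1)·1.6000 - (1)·-2.9000) / (10) = 1.8500
  δ = (-12 - (-3)·-2.5000 - (2)·1.6000 - (2)·0.6000) / (8) = -2.9875
Iteration 2:
  α = (11 - (2)·2.2231 - (-4)·1.8500 - (1)·-2.9875) / (8) = 2.1177
  β = (11 - (3)·1.6375 - (2)·1.8500 - (4)·-2.9875) / (13) = 1.1029
  γ = (4 - (4)·1.6375 - (-1)·2.2231 - (1)·-2.9875) / (10) = 0.2661
  δ = (-12 - (-3)·1.6375 - (2)·2.2231 - (2)·1.8500) / (8) = -1.9042
Change: (0.4802, -1.1202, -1.5839, 1.0833) → max |·| = 1.5839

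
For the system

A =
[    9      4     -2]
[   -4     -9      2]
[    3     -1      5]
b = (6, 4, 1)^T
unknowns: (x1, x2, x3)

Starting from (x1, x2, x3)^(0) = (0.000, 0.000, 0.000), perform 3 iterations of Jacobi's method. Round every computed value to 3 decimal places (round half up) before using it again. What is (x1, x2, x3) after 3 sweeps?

(0.912, -0.912, -0.484)

Iteration 1:
  x1 = (6 - (4)·0.000 - (-2)·0.000) / (9) = 0.667
  x2 = (4 - (-4)·0.000 - (2)·0.000) / (-9) = -0.444
  x3 = (1 - (3)·0.000 - (-1)·0.000) / (5) = 0.200
Iteration 2:
  x1 = (6 - (4)·-0.444 - (-2)·0.200) / (9) = 0.908
  x2 = (4 - (-4)·0.667 - (2)·0.200) / (-9) = -0.696
  x3 = (1 - (3)·0.667 - (-1)·-0.444) / (5) = -0.289
Iteration 3:
  x1 = (6 - (4)·-0.696 - (-2)·-0.289) / (9) = 0.912
  x2 = (4 - (-4)·0.908 - (2)·-0.289) / (-9) = -0.912
  x3 = (1 - (3)·0.908 - (-1)·-0.696) / (5) = -0.484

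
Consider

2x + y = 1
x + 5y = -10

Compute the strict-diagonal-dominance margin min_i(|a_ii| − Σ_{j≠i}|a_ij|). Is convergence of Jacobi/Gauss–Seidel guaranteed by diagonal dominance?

1

row 1: |2| − (1) = 1
row 2: |5| − (1) = 4
minimum over rows = 1 → strictly diagonally dominant (convergence guaranteed)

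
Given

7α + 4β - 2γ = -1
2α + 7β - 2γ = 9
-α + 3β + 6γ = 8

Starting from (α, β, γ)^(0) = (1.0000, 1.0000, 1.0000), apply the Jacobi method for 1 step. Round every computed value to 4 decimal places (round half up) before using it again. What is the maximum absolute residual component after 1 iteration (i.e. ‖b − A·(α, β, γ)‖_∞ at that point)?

Iteration 1:
  α = (-1 - (4)·1.0000 - (-2)·1.0000) / (7) = -0.4286
  β = (9 - (2)·1.0000 - (-2)·1.0000) / (7) = 1.2857
  γ = (8 - (-1)·1.0000 - (3)·1.0000) / (6) = 1.0000
Residual b − A·x = (-1.1426, 2.8573, -2.2857); ∞-norm = 2.8573

2.8573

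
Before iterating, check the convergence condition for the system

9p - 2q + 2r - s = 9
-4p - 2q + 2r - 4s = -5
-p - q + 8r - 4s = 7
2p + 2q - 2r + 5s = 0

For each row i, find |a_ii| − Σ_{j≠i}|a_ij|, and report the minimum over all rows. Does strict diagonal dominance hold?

-8

row 1: |9| − (2+2+1) = 4
row 2: |-2| − (4+2+4) = -8
row 3: |8| − (1+1+4) = 2
row 4: |5| − (2+2+2) = -1
minimum over rows = -8 → not strictly diagonally dominant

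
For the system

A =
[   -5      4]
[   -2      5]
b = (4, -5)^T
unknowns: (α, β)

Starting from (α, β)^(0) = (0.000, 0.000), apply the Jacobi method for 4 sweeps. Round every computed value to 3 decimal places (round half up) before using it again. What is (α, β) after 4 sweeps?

Iteration 1:
  α = (4 - (4)·0.000) / (-5) = -0.800
  β = (-5 - (-2)·0.000) / (5) = -1.000
Iteration 2:
  α = (4 - (4)·-1.000) / (-5) = -1.600
  β = (-5 - (-2)·-0.800) / (5) = -1.320
Iteration 3:
  α = (4 - (4)·-1.320) / (-5) = -1.856
  β = (-5 - (-2)·-1.600) / (5) = -1.640
Iteration 4:
  α = (4 - (4)·-1.640) / (-5) = -2.112
  β = (-5 - (-2)·-1.856) / (5) = -1.742

(-2.112, -1.742)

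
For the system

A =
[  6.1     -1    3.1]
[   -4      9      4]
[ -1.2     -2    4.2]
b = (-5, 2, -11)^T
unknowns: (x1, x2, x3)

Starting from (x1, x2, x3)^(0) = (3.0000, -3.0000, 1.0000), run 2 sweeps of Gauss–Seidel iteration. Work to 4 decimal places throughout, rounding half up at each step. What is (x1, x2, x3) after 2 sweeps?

Iteration 1:
  x1 = (-5 - (-1)·-3.0000 - (3.1)·1.0000) / (6.1) = -1.8197
  x2 = (2 - (-4)·-1.8197 - (4)·1.0000) / (9) = -1.0310
  x3 = (-11 - (-1.2)·-1.8197 - (-2)·-1.0310) / (4.2) = -3.6299
Iteration 2:
  x1 = (-5 - (-1)·-1.0310 - (3.1)·-3.6299) / (6.1) = 0.8560
  x2 = (2 - (-4)·0.8560 - (4)·-3.6299) / (9) = 2.2160
  x3 = (-11 - (-1.2)·0.8560 - (-2)·2.2160) / (4.2) = -1.3192

(0.8560, 2.2160, -1.3192)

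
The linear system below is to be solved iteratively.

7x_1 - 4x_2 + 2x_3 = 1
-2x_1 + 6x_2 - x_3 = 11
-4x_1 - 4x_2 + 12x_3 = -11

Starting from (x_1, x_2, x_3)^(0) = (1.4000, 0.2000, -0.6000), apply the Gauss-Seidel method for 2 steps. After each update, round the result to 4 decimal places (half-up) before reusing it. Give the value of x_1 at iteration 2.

Iteration 1:
  x_1 = (1 - (-4)·0.2000 - (2)·-0.6000) / (7) = 0.4286
  x_2 = (11 - (-2)·0.4286 - (-1)·-0.6000) / (6) = 1.8762
  x_3 = (-11 - (-4)·0.4286 - (-4)·1.8762) / (12) = -0.1484
Iteration 2:
  x_1 = (1 - (-4)·1.8762 - (2)·-0.1484) / (7) = 1.2574
  x_2 = (11 - (-2)·1.2574 - (-1)·-0.1484) / (6) = 2.2277
  x_3 = (-11 - (-4)·1.2574 - (-4)·2.2277) / (12) = 0.2450

1.2574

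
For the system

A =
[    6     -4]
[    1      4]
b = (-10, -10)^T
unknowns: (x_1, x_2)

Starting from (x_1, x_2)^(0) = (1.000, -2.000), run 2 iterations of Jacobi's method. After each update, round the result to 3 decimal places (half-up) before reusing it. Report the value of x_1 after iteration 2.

-3.500

Iteration 1:
  x_1 = (-10 - (-4)·-2.000) / (6) = -3.000
  x_2 = (-10 - (1)·1.000) / (4) = -2.750
Iteration 2:
  x_1 = (-10 - (-4)·-2.750) / (6) = -3.500
  x_2 = (-10 - (1)·-3.000) / (4) = -1.750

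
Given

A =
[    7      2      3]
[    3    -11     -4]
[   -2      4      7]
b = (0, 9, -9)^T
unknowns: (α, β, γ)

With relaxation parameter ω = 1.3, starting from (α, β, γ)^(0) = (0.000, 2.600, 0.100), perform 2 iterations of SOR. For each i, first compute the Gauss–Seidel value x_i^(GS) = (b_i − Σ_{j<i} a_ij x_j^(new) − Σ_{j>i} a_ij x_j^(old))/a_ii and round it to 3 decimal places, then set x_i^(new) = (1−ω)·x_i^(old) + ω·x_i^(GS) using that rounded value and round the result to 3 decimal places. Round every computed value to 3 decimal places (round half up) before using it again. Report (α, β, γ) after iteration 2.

Iteration 1:
  α: GS value = (0 - (2)·2.600 - (3)·0.100) / (7) = -0.786;  α ← (1−ω)·0.000 + ω·-0.786 = -1.022
  β: GS value = (9 - (3)·-1.022 - (-4)·0.100) / (-11) = -1.133;  β ← (1−ω)·2.600 + ω·-1.133 = -2.253
  γ: GS value = (-9 - (-2)·-1.022 - (4)·-2.253) / (7) = -0.290;  γ ← (1−ω)·0.100 + ω·-0.290 = -0.407
Iteration 2:
  α: GS value = (0 - (2)·-2.253 - (3)·-0.407) / (7) = 0.818;  α ← (1−ω)·-1.022 + ω·0.818 = 1.370
  β: GS value = (9 - (3)·1.370 - (-4)·-0.407) / (-11) = -0.297;  β ← (1−ω)·-2.253 + ω·-0.297 = 0.290
  γ: GS value = (-9 - (-2)·1.370 - (4)·0.290) / (7) = -1.060;  γ ← (1−ω)·-0.407 + ω·-1.060 = -1.256

(1.370, 0.290, -1.256)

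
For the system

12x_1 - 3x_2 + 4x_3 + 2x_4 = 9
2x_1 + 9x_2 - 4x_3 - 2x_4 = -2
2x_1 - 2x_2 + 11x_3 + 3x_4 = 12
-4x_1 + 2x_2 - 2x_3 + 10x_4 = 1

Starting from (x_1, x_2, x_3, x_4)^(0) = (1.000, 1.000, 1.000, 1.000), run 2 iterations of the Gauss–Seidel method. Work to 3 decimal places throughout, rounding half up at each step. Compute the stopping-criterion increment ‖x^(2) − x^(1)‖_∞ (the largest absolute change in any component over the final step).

0.230

Iteration 1:
  x_1 = (9 - (-3)·1.000 - (4)·1.000 - (2)·1.000) / (12) = 0.500
  x_2 = (-2 - (2)·0.500 - (-4)·1.000 - (-2)·1.000) / (9) = 0.333
  x_3 = (12 - (2)·0.500 - (-2)·0.333 - (3)·1.000) / (11) = 0.788
  x_4 = (1 - (-4)·0.500 - (2)·0.333 - (-2)·0.788) / (10) = 0.391
Iteration 2:
  x_1 = (9 - (-3)·0.333 - (4)·0.788 - (2)·0.391) / (12) = 0.505
  x_2 = (-2 - (2)·0.505 - (-4)·0.788 - (-2)·0.391) / (9) = 0.103
  x_3 = (12 - (2)·0.505 - (-2)·0.103 - (3)·0.391) / (11) = 0.911
  x_4 = (1 - (-4)·0.505 - (2)·0.103 - (-2)·0.911) / (10) = 0.464
Change: (0.005, -0.230, 0.123, 0.073) → max |·| = 0.230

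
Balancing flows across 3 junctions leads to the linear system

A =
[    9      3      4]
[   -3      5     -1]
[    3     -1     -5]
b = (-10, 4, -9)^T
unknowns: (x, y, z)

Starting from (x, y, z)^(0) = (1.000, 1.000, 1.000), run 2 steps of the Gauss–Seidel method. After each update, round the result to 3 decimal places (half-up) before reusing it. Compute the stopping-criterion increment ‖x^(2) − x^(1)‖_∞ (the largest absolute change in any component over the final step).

0.514

Iteration 1:
  x = (-10 - (3)·1.000 - (4)·1.000) / (9) = -1.889
  y = (4 - (-3)·-1.889 - (-1)·1.000) / (5) = -0.133
  z = (-9 - (3)·-1.889 - (-1)·-0.133) / (-5) = 0.693
Iteration 2:
  x = (-10 - (3)·-0.133 - (4)·0.693) / (9) = -1.375
  y = (4 - (-3)·-1.375 - (-1)·0.693) / (5) = 0.114
  z = (-9 - (3)·-1.375 - (-1)·0.114) / (-5) = 0.952
Change: (0.514, 0.247, 0.259) → max |·| = 0.514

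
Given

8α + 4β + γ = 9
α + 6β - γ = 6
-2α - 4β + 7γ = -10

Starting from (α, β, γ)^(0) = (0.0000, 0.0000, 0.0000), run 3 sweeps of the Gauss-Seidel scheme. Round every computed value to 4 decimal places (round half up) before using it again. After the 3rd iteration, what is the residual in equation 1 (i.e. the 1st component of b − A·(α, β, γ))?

0.1139

Iteration 1:
  α = (9 - (4)·0.0000 - (1)·0.0000) / (8) = 1.1250
  β = (6 - (1)·1.1250 - (-1)·0.0000) / (6) = 0.8125
  γ = (-10 - (-2)·1.1250 - (-4)·0.8125) / (7) = -0.6429
Iteration 2:
  α = (9 - (4)·0.8125 - (1)·-0.6429) / (8) = 0.7991
  β = (6 - (1)·0.7991 - (-1)·-0.6429) / (6) = 0.7597
  γ = (-10 - (-2)·0.7991 - (-4)·0.7597) / (7) = -0.7661
Iteration 3:
  α = (9 - (4)·0.7597 - (1)·-0.7661) / (8) = 0.8409
  β = (6 - (1)·0.8409 - (-1)·-0.7661) / (6) = 0.7322
  γ = (-10 - (-2)·0.8409 - (-4)·0.7322) / (7) = -0.7699
Residual b − A·x = (0.1139, -0.0040, -0.0001)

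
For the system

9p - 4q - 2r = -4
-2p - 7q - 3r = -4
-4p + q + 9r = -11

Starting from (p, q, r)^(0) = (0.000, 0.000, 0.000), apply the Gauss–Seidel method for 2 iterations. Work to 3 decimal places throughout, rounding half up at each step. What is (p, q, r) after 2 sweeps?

(-0.467, 1.346, -1.579)

Iteration 1:
  p = (-4 - (-4)·0.000 - (-2)·0.000) / (9) = -0.444
  q = (-4 - (-2)·-0.444 - (-3)·0.000) / (-7) = 0.698
  r = (-11 - (-4)·-0.444 - (1)·0.698) / (9) = -1.497
Iteration 2:
  p = (-4 - (-4)·0.698 - (-2)·-1.497) / (9) = -0.467
  q = (-4 - (-2)·-0.467 - (-3)·-1.497) / (-7) = 1.346
  r = (-11 - (-4)·-0.467 - (1)·1.346) / (9) = -1.579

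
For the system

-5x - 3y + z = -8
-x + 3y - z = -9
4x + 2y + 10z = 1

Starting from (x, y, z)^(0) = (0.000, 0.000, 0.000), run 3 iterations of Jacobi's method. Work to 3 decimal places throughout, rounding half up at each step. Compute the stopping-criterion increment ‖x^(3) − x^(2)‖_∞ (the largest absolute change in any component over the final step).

0.841

Iteration 1:
  x = (-8 - (-3)·0.000 - (1)·0.000) / (-5) = 1.600
  y = (-9 - (-1)·0.000 - (-1)·0.000) / (3) = -3.000
  z = (1 - (4)·0.000 - (2)·0.000) / (10) = 0.100
Iteration 2:
  x = (-8 - (-3)·-3.000 - (1)·0.100) / (-5) = 3.420
  y = (-9 - (-1)·1.600 - (-1)·0.100) / (3) = -2.433
  z = (1 - (4)·1.600 - (2)·-3.000) / (10) = 0.060
Iteration 3:
  x = (-8 - (-3)·-2.433 - (1)·0.060) / (-5) = 3.072
  y = (-9 - (-1)·3.420 - (-1)·0.060) / (3) = -1.840
  z = (1 - (4)·3.420 - (2)·-2.433) / (10) = -0.781
Change: (-0.348, 0.593, -0.841) → max |·| = 0.841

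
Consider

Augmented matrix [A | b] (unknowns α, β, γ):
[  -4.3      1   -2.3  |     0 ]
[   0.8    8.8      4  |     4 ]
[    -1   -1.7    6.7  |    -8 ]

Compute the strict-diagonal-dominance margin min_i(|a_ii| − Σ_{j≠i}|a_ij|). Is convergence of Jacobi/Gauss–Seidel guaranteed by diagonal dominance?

1

row 1: |-4.3| − (1+2.3) = 1
row 2: |8.8| − (0.8+4) = 4
row 3: |6.7| − (1+1.7) = 4
minimum over rows = 1 → strictly diagonally dominant (convergence guaranteed)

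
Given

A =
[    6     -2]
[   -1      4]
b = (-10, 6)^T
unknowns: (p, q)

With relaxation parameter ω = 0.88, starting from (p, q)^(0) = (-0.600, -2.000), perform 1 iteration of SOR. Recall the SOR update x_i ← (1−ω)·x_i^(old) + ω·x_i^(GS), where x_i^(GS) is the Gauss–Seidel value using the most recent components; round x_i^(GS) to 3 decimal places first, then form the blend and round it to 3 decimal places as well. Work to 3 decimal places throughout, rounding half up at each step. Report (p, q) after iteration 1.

(-2.125, 0.613)

Iteration 1:
  p: GS value = (-10 - (-2)·-2.000) / (6) = -2.333;  p ← (1−ω)·-0.600 + ω·-2.333 = -2.125
  q: GS value = (6 - (-1)·-2.125) / (4) = 0.969;  q ← (1−ω)·-2.000 + ω·0.969 = 0.613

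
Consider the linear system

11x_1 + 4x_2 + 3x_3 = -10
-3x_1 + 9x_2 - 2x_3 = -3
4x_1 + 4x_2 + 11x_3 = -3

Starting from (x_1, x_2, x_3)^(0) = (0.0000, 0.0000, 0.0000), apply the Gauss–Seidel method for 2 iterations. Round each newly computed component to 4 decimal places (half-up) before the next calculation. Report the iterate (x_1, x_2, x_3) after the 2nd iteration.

(-0.7566, -0.5212, 0.1919)

Iteration 1:
  x_1 = (-10 - (4)·0.0000 - (3)·0.0000) / (11) = -0.9091
  x_2 = (-3 - (-3)·-0.9091 - (-2)·0.0000) / (9) = -0.6364
  x_3 = (-3 - (4)·-0.9091 - (4)·-0.6364) / (11) = 0.2893
Iteration 2:
  x_1 = (-10 - (4)·-0.6364 - (3)·0.2893) / (11) = -0.7566
  x_2 = (-3 - (-3)·-0.7566 - (-2)·0.2893) / (9) = -0.5212
  x_3 = (-3 - (4)·-0.7566 - (4)·-0.5212) / (11) = 0.1919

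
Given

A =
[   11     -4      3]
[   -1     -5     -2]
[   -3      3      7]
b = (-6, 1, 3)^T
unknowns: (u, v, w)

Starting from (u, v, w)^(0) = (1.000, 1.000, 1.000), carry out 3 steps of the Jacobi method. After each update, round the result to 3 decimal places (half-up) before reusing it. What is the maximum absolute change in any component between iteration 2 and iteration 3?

0.435

Iteration 1:
  u = (-6 - (-4)·1.000 - (3)·1.000) / (11) = -0.455
  v = (1 - (-1)·1.000 - (-2)·1.000) / (-5) = -0.800
  w = (3 - (-3)·1.000 - (3)·1.000) / (7) = 0.429
Iteration 2:
  u = (-6 - (-4)·-0.800 - (3)·0.429) / (11) = -0.953
  v = (1 - (-1)·-0.455 - (-2)·0.429) / (-5) = -0.281
  w = (3 - (-3)·-0.455 - (3)·-0.800) / (7) = 0.576
Iteration 3:
  u = (-6 - (-4)·-0.281 - (3)·0.576) / (11) = -0.805
  v = (1 - (-1)·-0.953 - (-2)·0.576) / (-5) = -0.240
  w = (3 - (-3)·-0.953 - (3)·-0.281) / (7) = 0.141
Change: (0.148, 0.041, -0.435) → max |·| = 0.435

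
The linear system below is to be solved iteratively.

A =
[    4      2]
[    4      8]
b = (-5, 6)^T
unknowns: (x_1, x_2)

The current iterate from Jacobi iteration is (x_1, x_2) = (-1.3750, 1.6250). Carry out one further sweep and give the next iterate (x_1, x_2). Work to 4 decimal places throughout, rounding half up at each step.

(-2.0625, 1.4375)

One sweep:
  x_1 = (-5 - (2)·1.6250) / (4) = -2.0625
  x_2 = (6 - (4)·-1.3750) / (8) = 1.4375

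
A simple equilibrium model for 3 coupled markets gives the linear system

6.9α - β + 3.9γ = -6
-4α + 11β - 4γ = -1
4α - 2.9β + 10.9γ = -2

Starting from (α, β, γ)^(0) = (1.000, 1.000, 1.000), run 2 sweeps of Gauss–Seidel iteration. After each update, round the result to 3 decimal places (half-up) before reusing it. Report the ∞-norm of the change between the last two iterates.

0.258

Iteration 1:
  α = (-6 - (-1)·1.000 - (3.9)·1.000) / (6.9) = -1.290
  β = (-1 - (-4)·-1.290 - (-4)·1.000) / (11) = -0.196
  γ = (-2 - (4)·-1.290 - (-2.9)·-0.196) / (10.9) = 0.238
Iteration 2:
  α = (-6 - (-1)·-0.196 - (3.9)·0.238) / (6.9) = -1.032
  β = (-1 - (-4)·-1.032 - (-4)·0.238) / (11) = -0.380
  γ = (-2 - (4)·-1.032 - (-2.9)·-0.380) / (10.9) = 0.094
Change: (0.258, -0.184, -0.144) → max |·| = 0.258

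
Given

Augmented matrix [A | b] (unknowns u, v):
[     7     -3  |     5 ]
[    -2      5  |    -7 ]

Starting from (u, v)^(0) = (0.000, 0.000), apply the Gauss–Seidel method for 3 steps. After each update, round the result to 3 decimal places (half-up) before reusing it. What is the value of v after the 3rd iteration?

-1.338

Iteration 1:
  u = (5 - (-3)·0.000) / (7) = 0.714
  v = (-7 - (-2)·0.714) / (5) = -1.114
Iteration 2:
  u = (5 - (-3)·-1.114) / (7) = 0.237
  v = (-7 - (-2)·0.237) / (5) = -1.305
Iteration 3:
  u = (5 - (-3)·-1.305) / (7) = 0.155
  v = (-7 - (-2)·0.155) / (5) = -1.338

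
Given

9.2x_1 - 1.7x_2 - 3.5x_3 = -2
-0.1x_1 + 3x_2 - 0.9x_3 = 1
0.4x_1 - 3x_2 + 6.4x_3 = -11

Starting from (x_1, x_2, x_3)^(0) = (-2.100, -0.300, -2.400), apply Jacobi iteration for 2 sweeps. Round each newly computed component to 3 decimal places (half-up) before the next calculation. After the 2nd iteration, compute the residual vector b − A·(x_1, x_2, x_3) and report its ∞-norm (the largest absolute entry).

0.606

Iteration 1:
  x_1 = (-2 - (-1.7)·-0.300 - (-3.5)·-2.400) / (9.2) = -1.186
  x_2 = (1 - (-0.1)·-2.100 - (-0.9)·-2.400) / (3) = -0.457
  x_3 = (-11 - (0.4)·-2.100 - (-3)·-0.300) / (6.4) = -1.728
Iteration 2:
  x_1 = (-2 - (-1.7)·-0.457 - (-3.5)·-1.728) / (9.2) = -0.959
  x_2 = (1 - (-0.1)·-1.186 - (-0.9)·-1.728) / (3) = -0.225
  x_3 = (-11 - (0.4)·-1.186 - (-3)·-0.457) / (6.4) = -1.859
Residual b − A·x = (-0.066, -0.094, 0.606); ∞-norm = 0.606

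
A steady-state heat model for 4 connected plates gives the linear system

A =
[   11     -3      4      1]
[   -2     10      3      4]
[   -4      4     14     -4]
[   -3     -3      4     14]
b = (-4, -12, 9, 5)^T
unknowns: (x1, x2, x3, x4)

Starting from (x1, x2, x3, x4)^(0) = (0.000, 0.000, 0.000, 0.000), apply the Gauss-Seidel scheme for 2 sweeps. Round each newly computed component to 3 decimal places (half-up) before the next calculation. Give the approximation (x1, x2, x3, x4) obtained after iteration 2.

(-1.016, -1.573, 0.730, -0.406)

Iteration 1:
  x1 = (-4 - (-3)·0.000 - (4)·0.000 - (1)·0.000) / (11) = -0.364
  x2 = (-12 - (-2)·-0.364 - (3)·0.000 - (4)·0.000) / (10) = -1.273
  x3 = (9 - (-4)·-0.364 - (4)·-1.273 - (-4)·0.000) / (14) = 0.903
  x4 = (5 - (-3)·-0.364 - (-3)·-1.273 - (4)·0.903) / (14) = -0.252
Iteration 2:
  x1 = (-4 - (-3)·-1.273 - (4)·0.903 - (1)·-0.252) / (11) = -1.016
  x2 = (-12 - (-2)·-1.016 - (3)·0.903 - (4)·-0.252) / (10) = -1.573
  x3 = (9 - (-4)·-1.016 - (4)·-1.573 - (-4)·-0.252) / (14) = 0.730
  x4 = (5 - (-3)·-1.016 - (-3)·-1.573 - (4)·0.730) / (14) = -0.406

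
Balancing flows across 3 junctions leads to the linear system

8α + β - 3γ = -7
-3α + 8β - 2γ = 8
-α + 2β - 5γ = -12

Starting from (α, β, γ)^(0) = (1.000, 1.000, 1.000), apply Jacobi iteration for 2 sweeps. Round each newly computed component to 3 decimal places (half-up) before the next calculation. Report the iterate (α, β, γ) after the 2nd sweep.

Iteration 1:
  α = (-7 - (1)·1.000 - (-3)·1.000) / (8) = -0.625
  β = (8 - (-3)·1.000 - (-2)·1.000) / (8) = 1.625
  γ = (-12 - (-1)·1.000 - (2)·1.000) / (-5) = 2.600
Iteration 2:
  α = (-7 - (1)·1.625 - (-3)·2.600) / (8) = -0.103
  β = (8 - (-3)·-0.625 - (-2)·2.600) / (8) = 1.416
  γ = (-12 - (-1)·-0.625 - (2)·1.625) / (-5) = 3.175

(-0.103, 1.416, 3.175)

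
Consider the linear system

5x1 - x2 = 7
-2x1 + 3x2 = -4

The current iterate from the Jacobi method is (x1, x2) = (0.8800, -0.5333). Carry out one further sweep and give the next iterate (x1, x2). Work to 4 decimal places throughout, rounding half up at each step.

(1.2933, -0.7467)

One sweep:
  x1 = (7 - (-1)·-0.5333) / (5) = 1.2933
  x2 = (-4 - (-2)·0.8800) / (3) = -0.7467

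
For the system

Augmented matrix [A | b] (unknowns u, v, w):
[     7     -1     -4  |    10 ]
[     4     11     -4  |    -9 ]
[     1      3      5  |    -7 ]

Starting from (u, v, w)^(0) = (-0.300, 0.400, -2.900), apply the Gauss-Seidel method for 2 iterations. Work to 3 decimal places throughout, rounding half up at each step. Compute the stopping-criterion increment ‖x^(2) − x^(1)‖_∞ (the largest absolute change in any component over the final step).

1.181

Iteration 1:
  u = (10 - (-1)·0.400 - (-4)·-2.900) / (7) = -0.171
  v = (-9 - (4)·-0.171 - (-4)·-2.900) / (11) = -1.811
  w = (-7 - (1)·-0.171 - (3)·-1.811) / (5) = -0.279
Iteration 2:
  u = (10 - (-1)·-1.811 - (-4)·-0.279) / (7) = 1.010
  v = (-9 - (4)·1.010 - (-4)·-0.279) / (11) = -1.287
  w = (-7 - (1)·1.010 - (3)·-1.287) / (5) = -0.830
Change: (1.181, 0.524, -0.551) → max |·| = 1.181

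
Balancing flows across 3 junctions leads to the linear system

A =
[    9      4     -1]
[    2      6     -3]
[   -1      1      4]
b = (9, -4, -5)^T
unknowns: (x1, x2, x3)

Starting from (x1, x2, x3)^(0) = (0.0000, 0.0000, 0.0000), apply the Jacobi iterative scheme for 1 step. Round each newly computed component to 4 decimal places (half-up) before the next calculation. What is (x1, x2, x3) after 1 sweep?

(1.0000, -0.6667, -1.2500)

Iteration 1:
  x1 = (9 - (4)·0.0000 - (-1)·0.0000) / (9) = 1.0000
  x2 = (-4 - (2)·0.0000 - (-3)·0.0000) / (6) = -0.6667
  x3 = (-5 - (-1)·0.0000 - (1)·0.0000) / (4) = -1.2500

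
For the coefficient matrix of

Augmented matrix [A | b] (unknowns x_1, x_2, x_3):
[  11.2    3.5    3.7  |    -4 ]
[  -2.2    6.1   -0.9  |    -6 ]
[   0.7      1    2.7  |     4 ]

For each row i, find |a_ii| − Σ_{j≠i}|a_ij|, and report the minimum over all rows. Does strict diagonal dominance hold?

1

row 1: |11.2| − (3.5+3.7) = 4
row 2: |6.1| − (2.2+0.9) = 3
row 3: |2.7| − (0.7+1) = 1
minimum over rows = 1 → strictly diagonally dominant (convergence guaranteed)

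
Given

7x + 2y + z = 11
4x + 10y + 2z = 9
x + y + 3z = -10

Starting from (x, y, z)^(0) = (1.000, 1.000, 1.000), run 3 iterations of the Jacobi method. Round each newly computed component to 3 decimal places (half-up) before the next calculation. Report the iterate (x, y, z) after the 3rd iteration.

Iteration 1:
  x = (11 - (2)·1.000 - (1)·1.000) / (7) = 1.143
  y = (9 - (4)·1.000 - (2)·1.000) / (10) = 0.300
  z = (-10 - (1)·1.000 - (1)·1.000) / (3) = -4.000
Iteration 2:
  x = (11 - (2)·0.300 - (1)·-4.000) / (7) = 2.057
  y = (9 - (4)·1.143 - (2)·-4.000) / (10) = 1.243
  z = (-10 - (1)·1.143 - (1)·0.300) / (3) = -3.814
Iteration 3:
  x = (11 - (2)·1.243 - (1)·-3.814) / (7) = 1.761
  y = (9 - (4)·2.057 - (2)·-3.814) / (10) = 0.840
  z = (-10 - (1)·2.057 - (1)·1.243) / (3) = -4.433

(1.761, 0.840, -4.433)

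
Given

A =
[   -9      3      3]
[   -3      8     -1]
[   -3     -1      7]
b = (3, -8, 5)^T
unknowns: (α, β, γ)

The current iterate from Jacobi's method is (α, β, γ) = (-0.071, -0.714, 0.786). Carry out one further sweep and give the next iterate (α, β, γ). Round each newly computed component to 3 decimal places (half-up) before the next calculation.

One sweep:
  α = (3 - (3)·-0.714 - (3)·0.786) / (-9) = -0.309
  β = (-8 - (-3)·-0.071 - (-1)·0.786) / (8) = -0.928
  γ = (5 - (-3)·-0.071 - (-1)·-0.714) / (7) = 0.582

(-0.309, -0.928, 0.582)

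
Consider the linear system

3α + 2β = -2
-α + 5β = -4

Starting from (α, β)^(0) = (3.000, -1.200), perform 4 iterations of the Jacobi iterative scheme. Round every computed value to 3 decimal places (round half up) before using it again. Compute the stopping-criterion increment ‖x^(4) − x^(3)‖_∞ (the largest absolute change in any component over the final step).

Iteration 1:
  α = (-2 - (2)·-1.200) / (3) = 0.133
  β = (-4 - (-1)·3.000) / (5) = -0.200
Iteration 2:
  α = (-2 - (2)·-0.200) / (3) = -0.533
  β = (-4 - (-1)·0.133) / (5) = -0.773
Iteration 3:
  α = (-2 - (2)·-0.773) / (3) = -0.151
  β = (-4 - (-1)·-0.533) / (5) = -0.907
Iteration 4:
  α = (-2 - (2)·-0.907) / (3) = -0.062
  β = (-4 - (-1)·-0.151) / (5) = -0.830
Change: (0.089, 0.077) → max |·| = 0.089

0.089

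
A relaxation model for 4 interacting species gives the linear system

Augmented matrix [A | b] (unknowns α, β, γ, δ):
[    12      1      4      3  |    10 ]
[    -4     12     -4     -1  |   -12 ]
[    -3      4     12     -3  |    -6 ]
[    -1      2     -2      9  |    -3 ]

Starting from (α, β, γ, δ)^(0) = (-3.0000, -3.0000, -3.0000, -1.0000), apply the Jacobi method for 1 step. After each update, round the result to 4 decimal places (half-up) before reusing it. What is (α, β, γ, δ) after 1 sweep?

(2.3333, -3.0833, -0.5000, -0.6667)

Iteration 1:
  α = (10 - (1)·-3.0000 - (4)·-3.0000 - (3)·-1.0000) / (12) = 2.3333
  β = (-12 - (-4)·-3.0000 - (-4)·-3.0000 - (-1)·-1.0000) / (12) = -3.0833
  γ = (-6 - (-3)·-3.0000 - (4)·-3.0000 - (-3)·-1.0000) / (12) = -0.5000
  δ = (-3 - (-1)·-3.0000 - (2)·-3.0000 - (-2)·-3.0000) / (9) = -0.6667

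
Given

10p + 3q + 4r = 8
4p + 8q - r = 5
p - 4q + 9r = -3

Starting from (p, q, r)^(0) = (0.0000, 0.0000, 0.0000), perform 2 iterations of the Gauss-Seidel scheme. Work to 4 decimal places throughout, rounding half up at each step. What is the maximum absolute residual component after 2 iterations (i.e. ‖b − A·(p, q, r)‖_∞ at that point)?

0.3664

Iteration 1:
  p = (8 - (3)·0.0000 - (4)·0.0000) / (10) = 0.8000
  q = (5 - (4)·0.8000 - (-1)·0.0000) / (8) = 0.2250
  r = (-3 - (1)·0.8000 - (-4)·0.2250) / (9) = -0.3222
Iteration 2:
  p = (8 - (3)·0.2250 - (4)·-0.3222) / (10) = 0.8614
  q = (5 - (4)·0.8614 - (-1)·-0.3222) / (8) = 0.1540
  r = (-3 - (1)·0.8614 - (-4)·0.1540) / (9) = -0.3606
Residual b − A·x = (0.3664, -0.0382, 0.0000); ∞-norm = 0.3664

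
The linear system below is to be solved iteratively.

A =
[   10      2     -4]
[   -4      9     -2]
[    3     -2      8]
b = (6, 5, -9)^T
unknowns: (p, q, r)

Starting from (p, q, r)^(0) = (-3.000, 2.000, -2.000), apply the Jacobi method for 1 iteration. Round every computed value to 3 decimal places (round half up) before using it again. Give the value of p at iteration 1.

-0.600

Iteration 1:
  p = (6 - (2)·2.000 - (-4)·-2.000) / (10) = -0.600
  q = (5 - (-4)·-3.000 - (-2)·-2.000) / (9) = -1.222
  r = (-9 - (3)·-3.000 - (-2)·2.000) / (8) = 0.500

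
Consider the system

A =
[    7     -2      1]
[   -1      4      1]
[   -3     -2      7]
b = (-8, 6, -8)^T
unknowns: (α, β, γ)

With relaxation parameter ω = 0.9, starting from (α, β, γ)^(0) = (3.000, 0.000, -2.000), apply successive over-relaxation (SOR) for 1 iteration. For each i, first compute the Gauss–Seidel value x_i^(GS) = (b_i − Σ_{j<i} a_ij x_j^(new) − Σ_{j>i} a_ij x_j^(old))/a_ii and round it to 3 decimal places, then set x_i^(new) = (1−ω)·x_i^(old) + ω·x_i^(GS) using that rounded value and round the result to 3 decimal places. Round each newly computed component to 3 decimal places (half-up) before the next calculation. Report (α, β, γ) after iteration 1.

Iteration 1:
  α: GS value = (-8 - (-2)·0.000 - (1)·-2.000) / (7) = -0.857;  α ← (1−ω)·3.000 + ω·-0.857 = -0.471
  β: GS value = (6 - (-1)·-0.471 - (1)·-2.000) / (4) = 1.882;  β ← (1−ω)·0.000 + ω·1.882 = 1.694
  γ: GS value = (-8 - (-3)·-0.471 - (-2)·1.694) / (7) = -0.861;  γ ← (1−ω)·-2.000 + ω·-0.861 = -0.975

(-0.471, 1.694, -0.975)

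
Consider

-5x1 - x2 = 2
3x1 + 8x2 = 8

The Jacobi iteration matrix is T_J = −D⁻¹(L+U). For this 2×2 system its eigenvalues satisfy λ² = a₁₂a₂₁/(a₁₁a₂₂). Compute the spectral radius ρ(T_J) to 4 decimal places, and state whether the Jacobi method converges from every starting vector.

0.2739

a₁₂a₂₁/(a₁₁a₂₂) = (-1)·(3) / ((-5)·(8)) = 0.075000
ρ = √|0.075000| = √0.075000 = 0.2739
ρ < 1, so Jacobi converges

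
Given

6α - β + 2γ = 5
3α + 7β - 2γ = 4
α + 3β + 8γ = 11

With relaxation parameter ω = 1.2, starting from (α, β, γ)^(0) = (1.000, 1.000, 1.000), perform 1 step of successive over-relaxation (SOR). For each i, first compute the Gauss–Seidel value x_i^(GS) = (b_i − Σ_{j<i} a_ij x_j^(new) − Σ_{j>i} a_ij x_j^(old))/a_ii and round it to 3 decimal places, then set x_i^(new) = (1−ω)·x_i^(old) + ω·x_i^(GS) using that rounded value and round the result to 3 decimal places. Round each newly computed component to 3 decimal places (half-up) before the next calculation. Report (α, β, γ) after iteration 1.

(0.600, 0.520, 1.126)

Iteration 1:
  α: GS value = (5 - (-1)·1.000 - (2)·1.000) / (6) = 0.667;  α ← (1−ω)·1.000 + ω·0.667 = 0.600
  β: GS value = (4 - (3)·0.600 - (-2)·1.000) / (7) = 0.600;  β ← (1−ω)·1.000 + ω·0.600 = 0.520
  γ: GS value = (11 - (1)·0.600 - (3)·0.520) / (8) = 1.105;  γ ← (1−ω)·1.000 + ω·1.105 = 1.126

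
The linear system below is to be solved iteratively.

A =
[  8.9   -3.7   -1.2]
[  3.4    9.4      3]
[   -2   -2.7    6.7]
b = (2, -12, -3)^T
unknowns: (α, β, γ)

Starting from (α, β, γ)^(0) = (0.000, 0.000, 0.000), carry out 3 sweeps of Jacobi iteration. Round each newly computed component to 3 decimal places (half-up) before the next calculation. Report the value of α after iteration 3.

-0.401

Iteration 1:
  α = (2 - (-3.7)·0.000 - (-1.2)·0.000) / (8.9) = 0.225
  β = (-12 - (3.4)·0.000 - (3)·0.000) / (9.4) = -1.277
  γ = (-3 - (-2)·0.000 - (-2.7)·0.000) / (6.7) = -0.448
Iteration 2:
  α = (2 - (-3.7)·-1.277 - (-1.2)·-0.448) / (8.9) = -0.367
  β = (-12 - (3.4)·0.225 - (3)·-0.448) / (9.4) = -1.215
  γ = (-3 - (-2)·0.225 - (-2.7)·-1.277) / (6.7) = -0.895
Iteration 3:
  α = (2 - (-3.7)·-1.215 - (-1.2)·-0.895) / (8.9) = -0.401
  β = (-12 - (3.4)·-0.367 - (3)·-0.895) / (9.4) = -0.858
  γ = (-3 - (-2)·-0.367 - (-2.7)·-1.215) / (6.7) = -1.047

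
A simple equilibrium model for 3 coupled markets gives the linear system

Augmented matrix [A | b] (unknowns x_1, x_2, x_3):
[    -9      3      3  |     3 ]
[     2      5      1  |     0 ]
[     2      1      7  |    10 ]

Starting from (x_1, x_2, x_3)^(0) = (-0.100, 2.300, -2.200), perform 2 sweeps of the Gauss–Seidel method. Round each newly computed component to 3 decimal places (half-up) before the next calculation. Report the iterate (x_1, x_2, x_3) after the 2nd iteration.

(0.331, -0.419, 1.394)

Iteration 1:
  x_1 = (3 - (3)·2.300 - (3)·-2.200) / (-9) = -0.300
  x_2 = (0 - (2)·-0.300 - (1)·-2.200) / (5) = 0.560
  x_3 = (10 - (2)·-0.300 - (1)·0.560) / (7) = 1.434
Iteration 2:
  x_1 = (3 - (3)·0.560 - (3)·1.434) / (-9) = 0.331
  x_2 = (0 - (2)·0.331 - (1)·1.434) / (5) = -0.419
  x_3 = (10 - (2)·0.331 - (1)·-0.419) / (7) = 1.394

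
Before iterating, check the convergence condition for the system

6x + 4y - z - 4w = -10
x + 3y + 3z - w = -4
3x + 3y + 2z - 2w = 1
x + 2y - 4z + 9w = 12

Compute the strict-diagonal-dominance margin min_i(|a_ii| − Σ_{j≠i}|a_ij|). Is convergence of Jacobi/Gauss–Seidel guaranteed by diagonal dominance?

row 1: |6| − (4+1+4) = -3
row 2: |3| − (1+3+1) = -2
row 3: |2| − (3+3+2) = -6
row 4: |9| − (1+2+4) = 2
minimum over rows = -6 → not strictly diagonally dominant

-6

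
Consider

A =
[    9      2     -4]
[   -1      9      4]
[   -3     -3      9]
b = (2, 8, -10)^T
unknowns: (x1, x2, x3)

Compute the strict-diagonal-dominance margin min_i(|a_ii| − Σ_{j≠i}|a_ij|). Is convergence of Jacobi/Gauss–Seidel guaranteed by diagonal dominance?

row 1: |9| − (2+4) = 3
row 2: |9| − (1+4) = 4
row 3: |9| − (3+3) = 3
minimum over rows = 3 → strictly diagonally dominant (convergence guaranteed)

3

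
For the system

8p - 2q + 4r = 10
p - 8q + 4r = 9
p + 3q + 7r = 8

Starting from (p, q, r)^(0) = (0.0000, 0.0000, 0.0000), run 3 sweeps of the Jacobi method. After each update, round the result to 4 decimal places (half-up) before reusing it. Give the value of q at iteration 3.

Iteration 1:
  p = (10 - (-2)·0.0000 - (4)·0.0000) / (8) = 1.2500
  q = (9 - (1)·0.0000 - (4)·0.0000) / (-8) = -1.1250
  r = (8 - (1)·0.0000 - (3)·0.0000) / (7) = 1.1429
Iteration 2:
  p = (10 - (-2)·-1.1250 - (4)·1.1429) / (8) = 0.3973
  q = (9 - (1)·1.2500 - (4)·1.1429) / (-8) = -0.3973
  r = (8 - (1)·1.2500 - (3)·-1.1250) / (7) = 1.4464
Iteration 3:
  p = (10 - (-2)·-0.3973 - (4)·1.4464) / (8) = 0.4275
  q = (9 - (1)·0.3973 - (4)·1.4464) / (-8) = -0.3521
  r = (8 - (1)·0.3973 - (3)·-0.3973) / (7) = 1.2564

-0.3521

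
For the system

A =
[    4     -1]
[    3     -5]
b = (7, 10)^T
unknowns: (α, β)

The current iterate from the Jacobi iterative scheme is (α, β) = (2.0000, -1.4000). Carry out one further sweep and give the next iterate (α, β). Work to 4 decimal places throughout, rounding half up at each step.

One sweep:
  α = (7 - (-1)·-1.4000) / (4) = 1.4000
  β = (10 - (3)·2.0000) / (-5) = -0.8000

(1.4000, -0.8000)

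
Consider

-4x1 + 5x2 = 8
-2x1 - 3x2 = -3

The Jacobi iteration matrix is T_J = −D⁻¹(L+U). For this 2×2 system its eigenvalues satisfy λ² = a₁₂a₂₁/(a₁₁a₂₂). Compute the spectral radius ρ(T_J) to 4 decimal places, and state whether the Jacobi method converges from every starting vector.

a₁₂a₂₁/(a₁₁a₂₂) = (5)·(-2) / ((-4)·(-3)) = -0.833333
ρ = √|-0.833333| = √0.833333 = 0.9129
ρ < 1, so Jacobi converges

0.9129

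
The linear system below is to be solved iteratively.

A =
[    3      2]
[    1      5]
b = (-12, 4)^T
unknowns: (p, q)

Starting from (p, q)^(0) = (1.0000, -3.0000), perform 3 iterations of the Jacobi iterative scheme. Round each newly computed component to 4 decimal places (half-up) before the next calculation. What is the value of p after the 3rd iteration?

Iteration 1:
  p = (-12 - (2)·-3.0000) / (3) = -2.0000
  q = (4 - (1)·1.0000) / (5) = 0.6000
Iteration 2:
  p = (-12 - (2)·0.6000) / (3) = -4.4000
  q = (4 - (1)·-2.0000) / (5) = 1.2000
Iteration 3:
  p = (-12 - (2)·1.2000) / (3) = -4.8000
  q = (4 - (1)·-4.4000) / (5) = 1.6800

-4.8000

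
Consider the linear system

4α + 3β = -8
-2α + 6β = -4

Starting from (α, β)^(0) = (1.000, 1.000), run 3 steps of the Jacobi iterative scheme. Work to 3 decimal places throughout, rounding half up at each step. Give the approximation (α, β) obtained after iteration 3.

Iteration 1:
  α = (-8 - (3)·1.000) / (4) = -2.750
  β = (-4 - (-2)·1.000) / (6) = -0.333
Iteration 2:
  α = (-8 - (3)·-0.333) / (4) = -1.750
  β = (-4 - (-2)·-2.750) / (6) = -1.583
Iteration 3:
  α = (-8 - (3)·-1.583) / (4) = -0.813
  β = (-4 - (-2)·-1.750) / (6) = -1.250

(-0.813, -1.250)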